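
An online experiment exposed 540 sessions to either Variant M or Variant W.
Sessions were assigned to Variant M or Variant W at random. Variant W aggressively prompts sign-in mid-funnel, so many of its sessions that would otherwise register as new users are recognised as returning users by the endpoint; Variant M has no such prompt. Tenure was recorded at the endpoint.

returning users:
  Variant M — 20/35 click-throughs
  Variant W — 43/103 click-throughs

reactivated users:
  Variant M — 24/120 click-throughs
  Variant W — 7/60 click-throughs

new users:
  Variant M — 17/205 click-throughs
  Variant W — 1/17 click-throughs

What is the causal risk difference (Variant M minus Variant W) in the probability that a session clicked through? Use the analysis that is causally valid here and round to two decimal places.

User tenure here is a post-treatment variable shaped by the variant; conditioning on it would introduce bias rather than remove it. The overall comparison is the causal one.
The causal difference is the pooled difference: 0.169 − 0.283 = -0.114.

-0.11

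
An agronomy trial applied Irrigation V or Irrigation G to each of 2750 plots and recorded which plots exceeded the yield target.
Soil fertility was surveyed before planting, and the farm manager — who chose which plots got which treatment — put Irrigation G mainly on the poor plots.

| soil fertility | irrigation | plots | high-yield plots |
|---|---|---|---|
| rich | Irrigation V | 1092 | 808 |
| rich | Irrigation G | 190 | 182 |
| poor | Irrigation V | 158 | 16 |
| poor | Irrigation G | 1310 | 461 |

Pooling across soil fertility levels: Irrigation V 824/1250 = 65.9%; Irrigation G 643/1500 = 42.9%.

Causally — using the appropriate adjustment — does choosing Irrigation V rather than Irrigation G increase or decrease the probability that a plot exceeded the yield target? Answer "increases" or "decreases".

The soil fertility-specific comparison favours Irrigation G throughout, but the pooled figures favour Irrigation V. The question is whether to condition on soil fertility.
Soil fertility satisfies the back-door criterion: it is not a descendant of the irrigation, and it blocks the spurious path from irrigation to outcome. Adjusting for it (i.e., using the within-soil fertility rates) gives the causal effect.
Within each level — rich: 74.0% vs 95.8%; poor: 10.1% vs 35.2% — Irrigation G is higher every time.

decreases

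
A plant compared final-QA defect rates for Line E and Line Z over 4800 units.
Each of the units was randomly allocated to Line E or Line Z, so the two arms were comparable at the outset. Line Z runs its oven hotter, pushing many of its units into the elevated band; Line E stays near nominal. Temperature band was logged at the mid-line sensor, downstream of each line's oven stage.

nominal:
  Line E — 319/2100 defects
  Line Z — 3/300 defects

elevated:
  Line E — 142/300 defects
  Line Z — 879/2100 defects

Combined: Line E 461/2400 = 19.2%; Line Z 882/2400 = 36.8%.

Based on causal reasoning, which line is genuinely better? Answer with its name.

The in-process temperature band-specific comparison favours Line Z throughout, but the pooled figures favour Line E. The question is whether to condition on in-process temperature band.
In-process temperature band is downstream of the line. One should not condition on a consequence of treatment, so the overall rates are the right comparison.
Pooled: Line E 19.2% vs Line Z 36.8%; Line E is lower overall.

Line E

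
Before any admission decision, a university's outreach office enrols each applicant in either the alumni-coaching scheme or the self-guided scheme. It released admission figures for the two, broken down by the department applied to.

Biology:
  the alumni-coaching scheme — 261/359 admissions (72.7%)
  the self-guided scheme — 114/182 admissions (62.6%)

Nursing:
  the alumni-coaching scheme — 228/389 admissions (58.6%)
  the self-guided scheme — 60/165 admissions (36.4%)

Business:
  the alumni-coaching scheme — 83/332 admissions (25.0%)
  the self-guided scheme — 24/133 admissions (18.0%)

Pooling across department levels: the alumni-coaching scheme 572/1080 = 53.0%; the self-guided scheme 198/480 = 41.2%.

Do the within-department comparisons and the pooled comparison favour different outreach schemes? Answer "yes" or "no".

Within each department level (Biology 72.7% vs 62.6%; Nursing 58.6% vs 36.4%; Business 25.0% vs 18.0%), the alumni-coaching scheme has the higher rate every time. Pooled: 53.0% vs 41.2% — the alumni-coaching scheme has the higher rate overall. They agree.

no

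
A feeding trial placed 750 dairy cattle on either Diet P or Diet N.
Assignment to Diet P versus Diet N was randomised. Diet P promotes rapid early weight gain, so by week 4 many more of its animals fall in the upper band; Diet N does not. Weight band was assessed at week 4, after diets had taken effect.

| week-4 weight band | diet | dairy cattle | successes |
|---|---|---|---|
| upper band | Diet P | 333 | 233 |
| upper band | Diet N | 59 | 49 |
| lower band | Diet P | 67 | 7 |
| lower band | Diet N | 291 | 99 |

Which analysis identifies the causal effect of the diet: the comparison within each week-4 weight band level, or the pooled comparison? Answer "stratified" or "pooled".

pooled

The week-4 weight band-specific comparison favours Diet N throughout, but the pooled figures favour Diet P. The question is whether to condition on week-4 weight band.
Week-4 weight band is recorded after the diet and is itself shifted by it — it sits on the causal path from diet to outcome. Conditioning on a mediator would strip out part of the effect we want; the pooled comparison gives the total causal effect.
Pooled: Diet P 60.0% vs Diet N 42.3%; Diet P is higher overall.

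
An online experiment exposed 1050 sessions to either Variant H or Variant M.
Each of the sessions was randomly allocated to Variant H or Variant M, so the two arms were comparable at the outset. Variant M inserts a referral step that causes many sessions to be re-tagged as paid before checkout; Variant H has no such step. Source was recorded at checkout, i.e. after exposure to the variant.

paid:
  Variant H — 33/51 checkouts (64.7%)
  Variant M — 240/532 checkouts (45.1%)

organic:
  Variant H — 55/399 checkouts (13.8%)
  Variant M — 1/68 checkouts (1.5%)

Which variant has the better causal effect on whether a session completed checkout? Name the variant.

The stratified and pooled comparisons disagree (Variant H wins within each traffic source; Variant M wins overall), so the answer turns on the causal role of traffic source.
Because the variant influences traffic source, traffic source is a post-treatment mediator, not a confounder. Stratifying on it would bias the estimate; the causal effect is the crude pooled difference.
Pooled: Variant H 19.6% vs Variant M 40.2%; Variant M is higher overall.

Variant M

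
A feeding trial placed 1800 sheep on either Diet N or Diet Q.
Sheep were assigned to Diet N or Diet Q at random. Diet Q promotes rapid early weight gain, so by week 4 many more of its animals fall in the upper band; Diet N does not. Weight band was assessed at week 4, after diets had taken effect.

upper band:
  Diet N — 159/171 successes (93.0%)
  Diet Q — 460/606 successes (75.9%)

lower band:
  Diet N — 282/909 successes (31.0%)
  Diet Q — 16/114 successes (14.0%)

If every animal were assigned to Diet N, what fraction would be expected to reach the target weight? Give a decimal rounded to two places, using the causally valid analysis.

0.41

Within every week-4 weight band level Diet N has the higher rate, yet pooled Diet Q does — Simpson's reversal.
Week-4 weight band lies on the pathway diet → week-4 weight band → outcome, so adjusting for it blocks the indirect effect. For the total causal effect of diet, use the unadjusted pooled rates.
So P(outcome | do(Diet N)) is just the pooled rate for Diet N: 441/1080 = 0.408.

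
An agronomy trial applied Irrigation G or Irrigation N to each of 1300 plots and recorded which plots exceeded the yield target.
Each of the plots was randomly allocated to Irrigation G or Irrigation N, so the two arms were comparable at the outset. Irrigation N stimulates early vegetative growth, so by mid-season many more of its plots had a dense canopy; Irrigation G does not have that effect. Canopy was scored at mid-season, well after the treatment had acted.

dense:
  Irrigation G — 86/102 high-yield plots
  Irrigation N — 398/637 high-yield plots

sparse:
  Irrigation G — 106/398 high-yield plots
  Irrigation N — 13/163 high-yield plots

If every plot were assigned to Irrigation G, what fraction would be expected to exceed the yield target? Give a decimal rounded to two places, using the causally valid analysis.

The stratified and pooled comparisons disagree (Irrigation G wins within each mid-season canopy; Irrigation N wins overall), so the answer turns on the causal role of mid-season canopy.
Because the irrigation influences mid-season canopy, mid-season canopy is a post-treatment mediator, not a confounder. Stratifying on it would bias the estimate; the causal effect is the crude pooled difference.
So P(outcome | do(Irrigation G)) is just the pooled rate for Irrigation G: 192/500 = 0.384.

0.38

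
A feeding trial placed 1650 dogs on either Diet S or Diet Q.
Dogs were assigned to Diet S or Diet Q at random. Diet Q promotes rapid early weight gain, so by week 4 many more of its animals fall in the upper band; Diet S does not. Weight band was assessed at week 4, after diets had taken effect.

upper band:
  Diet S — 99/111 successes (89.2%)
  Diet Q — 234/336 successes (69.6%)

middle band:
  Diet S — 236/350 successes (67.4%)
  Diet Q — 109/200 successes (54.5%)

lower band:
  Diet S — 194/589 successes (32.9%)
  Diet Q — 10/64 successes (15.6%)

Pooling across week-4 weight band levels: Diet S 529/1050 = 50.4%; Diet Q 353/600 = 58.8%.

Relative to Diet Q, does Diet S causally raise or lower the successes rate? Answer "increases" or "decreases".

Within every week-4 weight band level Diet S has the higher rate, yet pooled Diet Q does — Simpson's reversal.
Because the diet influences week-4 weight band, week-4 weight band is a post-treatment mediator, not a confounder. Stratifying on it would bias the estimate; the causal effect is the crude pooled difference.
Pooled: Diet S 50.4% vs Diet Q 58.8%; Diet Q is higher overall.

decreases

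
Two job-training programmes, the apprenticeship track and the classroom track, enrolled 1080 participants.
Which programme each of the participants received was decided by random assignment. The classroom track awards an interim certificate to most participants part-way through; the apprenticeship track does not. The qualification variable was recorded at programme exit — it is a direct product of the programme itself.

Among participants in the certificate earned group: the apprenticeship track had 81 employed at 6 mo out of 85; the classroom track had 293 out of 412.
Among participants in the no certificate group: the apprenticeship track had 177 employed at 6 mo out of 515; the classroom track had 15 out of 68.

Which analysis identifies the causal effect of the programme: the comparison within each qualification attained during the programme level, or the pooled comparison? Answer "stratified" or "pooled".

Qualification attained during the programme is recorded after the programme and is itself shifted by it — it sits on the causal path from programme to outcome. Conditioning on a mediator would strip out part of the effect we want; the pooled comparison gives the total causal effect.
Pooled: the apprenticeship track 43.0% vs the classroom track 64.2%; the classroom track is higher overall.

pooled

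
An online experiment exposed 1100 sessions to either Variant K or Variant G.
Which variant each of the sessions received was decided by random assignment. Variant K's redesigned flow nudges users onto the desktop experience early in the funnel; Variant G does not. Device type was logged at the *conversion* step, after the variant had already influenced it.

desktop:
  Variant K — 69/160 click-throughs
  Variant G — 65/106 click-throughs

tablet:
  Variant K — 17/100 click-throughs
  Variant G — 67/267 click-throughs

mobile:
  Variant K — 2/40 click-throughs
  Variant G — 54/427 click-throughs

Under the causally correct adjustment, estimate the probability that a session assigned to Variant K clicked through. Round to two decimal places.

Device type is downstream of the variant. One should not condition on a consequence of treatment, so the overall rates are the right comparison.
So P(outcome | do(Variant K)) is just the pooled rate for Variant K: 88/300 = 0.293.

0.29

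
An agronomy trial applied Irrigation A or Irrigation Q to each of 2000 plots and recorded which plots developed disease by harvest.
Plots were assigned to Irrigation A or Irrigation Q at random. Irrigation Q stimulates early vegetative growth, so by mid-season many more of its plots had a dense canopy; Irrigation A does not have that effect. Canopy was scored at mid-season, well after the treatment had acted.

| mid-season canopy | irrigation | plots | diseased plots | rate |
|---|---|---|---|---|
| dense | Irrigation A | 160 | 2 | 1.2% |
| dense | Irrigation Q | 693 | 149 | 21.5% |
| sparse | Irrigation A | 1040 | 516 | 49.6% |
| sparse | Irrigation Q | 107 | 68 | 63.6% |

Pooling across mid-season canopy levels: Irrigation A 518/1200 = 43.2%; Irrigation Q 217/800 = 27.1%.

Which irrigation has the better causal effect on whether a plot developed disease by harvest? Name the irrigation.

Irrigation Q

Mid-season canopy is downstream of the irrigation. One should not condition on a consequence of treatment, so the overall rates are the right comparison.
Pooled: Irrigation A 43.2% vs Irrigation Q 27.1%; Irrigation Q is lower overall.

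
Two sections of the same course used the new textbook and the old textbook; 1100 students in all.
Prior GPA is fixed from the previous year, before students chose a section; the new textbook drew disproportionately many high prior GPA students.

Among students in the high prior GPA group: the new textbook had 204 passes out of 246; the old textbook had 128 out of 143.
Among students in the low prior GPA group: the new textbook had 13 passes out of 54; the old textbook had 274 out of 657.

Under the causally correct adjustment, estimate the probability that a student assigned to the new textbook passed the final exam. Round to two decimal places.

Since prior GPA band is a pre-existing factor (not a product of the teaching method) and it affects the outcome on its own, it is a confounder. The stratified rates, not the pooled rate, identify the causal effect.
Standardising the new textbook to the population prior GPA band mix: 0.354·204/246 + 0.646·13/54 = 0.449.

0.45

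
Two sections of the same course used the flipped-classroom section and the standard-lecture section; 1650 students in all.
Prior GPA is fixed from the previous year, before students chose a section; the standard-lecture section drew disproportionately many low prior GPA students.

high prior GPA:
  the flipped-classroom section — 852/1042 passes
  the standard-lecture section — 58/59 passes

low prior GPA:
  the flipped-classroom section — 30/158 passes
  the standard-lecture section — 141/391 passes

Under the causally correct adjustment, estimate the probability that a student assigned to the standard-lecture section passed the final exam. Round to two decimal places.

0.78

Prior GPA band satisfies the back-door criterion: it is not a descendant of the teaching method, and it blocks the spurious path from teaching method to outcome. Adjusting for it (i.e., using the within-prior GPA band rates) gives the causal effect.
Standardising the standard-lecture section to the population prior GPA band mix: 0.667·58/59 + 0.333·141/391 = 0.776.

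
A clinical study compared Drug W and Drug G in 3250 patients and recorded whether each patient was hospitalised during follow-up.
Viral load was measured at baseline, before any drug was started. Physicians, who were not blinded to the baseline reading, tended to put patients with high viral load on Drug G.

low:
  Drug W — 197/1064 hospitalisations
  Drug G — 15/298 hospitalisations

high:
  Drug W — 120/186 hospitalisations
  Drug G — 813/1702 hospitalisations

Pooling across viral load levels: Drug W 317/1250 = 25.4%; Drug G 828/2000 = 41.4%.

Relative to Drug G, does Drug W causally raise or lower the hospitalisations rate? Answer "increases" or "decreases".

increases

Since viral load is a pre-existing factor (not a product of the drug) and it affects the outcome on its own, it is a confounder. The stratified rates, not the pooled rate, identify the causal effect.
Within each level — low: 18.5% vs 5.0%; high: 64.5% vs 47.8% — Drug G is lower every time.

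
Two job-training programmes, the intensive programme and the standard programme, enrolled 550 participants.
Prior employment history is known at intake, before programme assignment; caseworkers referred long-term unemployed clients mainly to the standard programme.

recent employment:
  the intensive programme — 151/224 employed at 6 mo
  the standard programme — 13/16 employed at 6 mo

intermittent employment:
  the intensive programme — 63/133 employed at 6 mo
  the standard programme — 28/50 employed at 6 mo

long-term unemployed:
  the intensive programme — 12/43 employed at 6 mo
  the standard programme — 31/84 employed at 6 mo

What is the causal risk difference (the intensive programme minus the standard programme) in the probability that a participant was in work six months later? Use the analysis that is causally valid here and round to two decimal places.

Within every prior employment history level the standard programme has the higher rate, yet pooled the intensive programme does — Simpson's reversal.
The imbalance in prior employment history arose from how participants were allocated, not from anything the programme did; and prior employment history independently affects the outcome. The pooled gap is confounded — condition on prior employment history.
Adjusting over the population distribution of prior employment history: 0.436·(0.674−0.812) + 0.333·(0.474−0.560) + 0.231·(0.279−0.369) = -0.110.

-0.11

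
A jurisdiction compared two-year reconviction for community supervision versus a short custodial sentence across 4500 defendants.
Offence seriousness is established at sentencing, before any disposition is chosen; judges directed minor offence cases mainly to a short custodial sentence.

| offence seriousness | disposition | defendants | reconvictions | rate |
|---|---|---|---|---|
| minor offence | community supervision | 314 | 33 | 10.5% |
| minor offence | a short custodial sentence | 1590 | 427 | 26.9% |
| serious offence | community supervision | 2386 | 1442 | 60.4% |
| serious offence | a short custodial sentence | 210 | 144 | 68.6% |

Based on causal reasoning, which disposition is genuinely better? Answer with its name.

community supervision

Within every offence seriousness level community supervision has the lower rate, yet pooled a short custodial sentence does — Simpson's reversal.
Here offence seriousness is a common cause — it drives both which disposition a case falls under and the outcome. The crude comparison mixes populations; the stratum-specific rates are the causally relevant ones.
Within each level — minor offence: 10.5% vs 26.9%; serious offence: 60.4% vs 68.6% — community supervision is lower every time.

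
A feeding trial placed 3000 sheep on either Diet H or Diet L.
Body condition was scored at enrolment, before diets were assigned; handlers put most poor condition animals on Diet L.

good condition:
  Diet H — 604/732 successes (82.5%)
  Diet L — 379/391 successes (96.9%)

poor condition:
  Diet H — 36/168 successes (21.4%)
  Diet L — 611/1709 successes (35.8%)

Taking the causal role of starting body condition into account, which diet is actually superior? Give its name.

Starting body condition is set before the diet has any effect — it is not caused by the diet — and it independently drives the outcome. That makes it a confounder, so the causal comparison is within starting body condition levels.
Within each level — good condition: 82.5% vs 96.9%; poor condition: 21.4% vs 35.8% — Diet L is higher every time.

Diet L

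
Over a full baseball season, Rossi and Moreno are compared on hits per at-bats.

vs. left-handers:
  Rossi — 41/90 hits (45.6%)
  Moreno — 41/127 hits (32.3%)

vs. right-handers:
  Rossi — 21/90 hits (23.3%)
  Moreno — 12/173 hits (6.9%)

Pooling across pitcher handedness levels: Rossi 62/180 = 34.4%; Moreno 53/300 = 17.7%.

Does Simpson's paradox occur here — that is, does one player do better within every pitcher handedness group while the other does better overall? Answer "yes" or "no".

no

Within each pitcher handedness level (vs. left-handers 45.6% vs 32.3%; vs. right-handers 23.3% vs 6.9%), Rossi has the higher rate every time. Pooled: 34.4% vs 17.7% — Rossi has the higher rate overall. They agree.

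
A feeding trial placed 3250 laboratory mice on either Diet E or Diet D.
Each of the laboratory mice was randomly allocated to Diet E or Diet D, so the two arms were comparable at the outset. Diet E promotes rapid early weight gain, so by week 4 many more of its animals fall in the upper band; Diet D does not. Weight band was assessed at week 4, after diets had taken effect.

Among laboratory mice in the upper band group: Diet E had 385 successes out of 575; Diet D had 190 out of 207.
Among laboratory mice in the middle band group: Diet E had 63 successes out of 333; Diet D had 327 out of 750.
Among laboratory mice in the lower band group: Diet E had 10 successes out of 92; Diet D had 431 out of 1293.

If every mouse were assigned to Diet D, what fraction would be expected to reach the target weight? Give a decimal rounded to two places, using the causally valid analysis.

Within every week-4 weight band level Diet D has the higher rate, yet pooled Diet E does — Simpson's reversal.
Week-4 weight band is recorded after the diet and is itself shifted by it — it sits on the causal path from diet to outcome. Conditioning on a mediator would strip out part of the effect we want; the pooled comparison gives the total causal effect.
So P(outcome | do(Diet D)) is just the pooled rate for Diet D: 948/2250 = 0.421.

0.42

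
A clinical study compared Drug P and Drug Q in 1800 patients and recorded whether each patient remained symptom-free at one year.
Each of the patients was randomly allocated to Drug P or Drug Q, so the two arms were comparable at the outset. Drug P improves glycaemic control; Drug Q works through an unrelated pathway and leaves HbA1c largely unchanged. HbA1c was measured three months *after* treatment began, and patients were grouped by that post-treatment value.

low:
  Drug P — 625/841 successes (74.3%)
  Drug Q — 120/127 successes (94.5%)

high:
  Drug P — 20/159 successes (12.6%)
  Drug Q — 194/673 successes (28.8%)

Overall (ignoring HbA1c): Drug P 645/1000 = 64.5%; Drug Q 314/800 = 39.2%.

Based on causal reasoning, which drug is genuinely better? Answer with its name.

The stratified and pooled comparisons disagree (Drug Q wins within each HbA1c; Drug P wins overall), so the answer turns on the causal role of HbA1c.
HbA1c lies on the pathway drug → HbA1c → outcome, so adjusting for it blocks the indirect effect. For the total causal effect of drug, use the unadjusted pooled rates.
Pooled: Drug P 64.5% vs Drug Q 39.2%; Drug P is higher overall.

Drug P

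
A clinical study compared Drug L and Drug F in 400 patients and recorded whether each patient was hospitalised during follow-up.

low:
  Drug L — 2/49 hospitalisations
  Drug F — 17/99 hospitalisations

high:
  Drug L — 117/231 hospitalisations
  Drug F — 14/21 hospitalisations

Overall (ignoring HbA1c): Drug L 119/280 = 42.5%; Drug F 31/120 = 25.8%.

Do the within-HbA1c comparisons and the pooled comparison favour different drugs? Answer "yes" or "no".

yes

Within each HbA1c level (low 4.1% vs 17.2%; high 50.6% vs 66.7%), Drug L has the lower rate every time. Pooled: 42.5% vs 25.8% — Drug F has the lower rate overall. The two comparisons disagree.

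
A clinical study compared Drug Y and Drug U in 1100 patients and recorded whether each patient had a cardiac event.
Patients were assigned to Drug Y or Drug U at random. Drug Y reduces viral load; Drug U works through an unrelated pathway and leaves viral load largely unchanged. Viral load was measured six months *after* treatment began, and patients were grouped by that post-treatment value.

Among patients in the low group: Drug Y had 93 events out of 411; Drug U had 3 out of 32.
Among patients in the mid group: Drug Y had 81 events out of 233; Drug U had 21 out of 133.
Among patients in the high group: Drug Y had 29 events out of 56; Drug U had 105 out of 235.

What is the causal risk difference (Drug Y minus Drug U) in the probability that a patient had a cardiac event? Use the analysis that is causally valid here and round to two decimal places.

Drug U is lower inside every viral load stratum but Drug Y is lower in aggregate. Whether to stratify depends on how viral load relates to the drug.
The distribution of viral load is itself part of what the drug does — it is an intermediate outcome. Holding it fixed would remove that part of the effect; the total effect is the pooled difference.
The causal difference is the pooled difference: 0.290 − 0.323 = -0.033.

-0.03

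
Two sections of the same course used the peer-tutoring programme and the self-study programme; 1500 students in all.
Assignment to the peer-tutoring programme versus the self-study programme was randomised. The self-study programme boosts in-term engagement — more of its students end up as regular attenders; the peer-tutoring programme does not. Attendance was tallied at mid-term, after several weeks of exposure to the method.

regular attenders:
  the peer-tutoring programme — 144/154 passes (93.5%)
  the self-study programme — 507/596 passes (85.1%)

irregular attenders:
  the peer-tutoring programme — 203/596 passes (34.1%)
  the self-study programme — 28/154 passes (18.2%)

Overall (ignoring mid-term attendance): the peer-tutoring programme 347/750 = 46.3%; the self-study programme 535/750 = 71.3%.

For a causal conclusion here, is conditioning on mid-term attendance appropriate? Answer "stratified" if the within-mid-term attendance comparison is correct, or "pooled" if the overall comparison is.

Mid-term attendance is downstream of the teaching method. One should not condition on a consequence of treatment, so the overall rates are the right comparison.
Pooled: the peer-tutoring programme 46.3% vs the self-study programme 71.3%; the self-study programme is higher overall.

pooled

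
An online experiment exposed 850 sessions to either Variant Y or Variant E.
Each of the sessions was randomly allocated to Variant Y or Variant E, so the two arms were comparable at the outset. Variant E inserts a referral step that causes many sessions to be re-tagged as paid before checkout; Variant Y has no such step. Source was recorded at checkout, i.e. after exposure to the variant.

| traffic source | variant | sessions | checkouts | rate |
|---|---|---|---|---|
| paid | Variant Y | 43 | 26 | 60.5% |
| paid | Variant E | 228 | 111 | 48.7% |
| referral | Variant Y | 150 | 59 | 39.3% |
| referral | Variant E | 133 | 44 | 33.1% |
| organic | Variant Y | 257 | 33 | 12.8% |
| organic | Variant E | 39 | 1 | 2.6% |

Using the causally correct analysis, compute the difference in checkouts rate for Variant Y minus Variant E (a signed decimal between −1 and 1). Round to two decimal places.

The traffic source-specific comparison favours Variant Y throughout, but the pooled figures favour Variant E. The question is whether to condition on traffic source.
Stratifying would compare variants among sessions the variants themselves sorted into traffic source groups — a form of selection on an intermediate. The unconditioned pooled rates give the total causal effect.
The causal difference is the pooled difference: 0.262 − 0.390 = -0.128.

-0.13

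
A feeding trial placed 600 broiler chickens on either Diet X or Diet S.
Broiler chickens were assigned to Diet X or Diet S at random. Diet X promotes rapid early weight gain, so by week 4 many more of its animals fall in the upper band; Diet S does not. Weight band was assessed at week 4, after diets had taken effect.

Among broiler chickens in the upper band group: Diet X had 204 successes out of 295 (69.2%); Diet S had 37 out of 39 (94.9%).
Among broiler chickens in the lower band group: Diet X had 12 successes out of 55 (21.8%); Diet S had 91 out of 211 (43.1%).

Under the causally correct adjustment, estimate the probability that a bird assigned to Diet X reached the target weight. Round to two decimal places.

Diet S is higher inside every week-4 weight band stratum but Diet X is higher in aggregate. Whether to stratify depends on how week-4 weight band relates to the diet.
Week-4 weight band is recorded after the diet and is itself shifted by it — it sits on the causal path from diet to outcome. Conditioning on a mediator would strip out part of the effect we want; the pooled comparison gives the total causal effect.
So P(outcome | do(Diet X)) is just the pooled rate for Diet X: 216/350 = 0.617.

0.62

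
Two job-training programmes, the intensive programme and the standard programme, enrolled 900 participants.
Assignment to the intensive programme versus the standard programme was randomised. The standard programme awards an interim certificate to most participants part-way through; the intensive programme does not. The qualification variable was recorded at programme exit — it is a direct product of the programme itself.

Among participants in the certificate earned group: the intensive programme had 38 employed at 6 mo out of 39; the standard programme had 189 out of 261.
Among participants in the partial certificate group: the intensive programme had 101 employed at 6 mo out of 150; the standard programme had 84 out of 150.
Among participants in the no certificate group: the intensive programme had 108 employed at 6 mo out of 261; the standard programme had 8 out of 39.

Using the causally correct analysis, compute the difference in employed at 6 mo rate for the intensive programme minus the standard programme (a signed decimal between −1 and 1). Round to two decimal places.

-0.08

Qualification attained during the programme is recorded after the programme and is itself shifted by it — it sits on the causal path from programme to outcome. Conditioning on a mediator would strip out part of the effect we want; the pooled comparison gives the total causal effect.
The causal difference is the pooled difference: 0.549 − 0.624 = -0.076.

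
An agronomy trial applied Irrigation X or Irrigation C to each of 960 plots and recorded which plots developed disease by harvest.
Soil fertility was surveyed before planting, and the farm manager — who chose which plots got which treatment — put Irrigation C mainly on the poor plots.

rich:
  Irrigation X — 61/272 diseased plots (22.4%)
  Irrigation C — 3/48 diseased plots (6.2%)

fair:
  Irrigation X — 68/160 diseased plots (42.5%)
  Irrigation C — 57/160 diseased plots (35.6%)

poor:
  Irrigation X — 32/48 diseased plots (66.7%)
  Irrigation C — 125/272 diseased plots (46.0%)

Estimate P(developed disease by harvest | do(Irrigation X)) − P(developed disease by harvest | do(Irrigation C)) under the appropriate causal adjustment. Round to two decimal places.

+0.15

The imbalance in soil fertility arose from how plots were allocated, not from anything the irrigation did; and soil fertility independently affects the outcome. The pooled gap is confounded — condition on soil fertility.
Adjusting over the population distribution of soil fertility: 0.333·(0.224−0.062) + 0.333·(0.425−0.356) + 0.333·(0.667−0.460) = +0.146.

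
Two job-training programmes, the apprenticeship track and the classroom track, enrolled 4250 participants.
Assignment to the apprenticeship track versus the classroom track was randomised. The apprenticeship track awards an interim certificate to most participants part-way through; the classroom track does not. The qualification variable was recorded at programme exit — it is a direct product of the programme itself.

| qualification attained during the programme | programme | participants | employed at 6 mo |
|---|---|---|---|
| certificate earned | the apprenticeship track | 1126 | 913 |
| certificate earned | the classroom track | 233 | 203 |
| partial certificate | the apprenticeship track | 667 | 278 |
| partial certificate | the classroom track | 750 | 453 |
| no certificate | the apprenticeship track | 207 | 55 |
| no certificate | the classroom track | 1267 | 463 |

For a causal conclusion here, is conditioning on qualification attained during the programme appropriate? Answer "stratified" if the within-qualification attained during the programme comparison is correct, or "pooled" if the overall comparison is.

pooled

The stratified and pooled comparisons disagree (the classroom track wins within each qualification attained during the programme; the apprenticeship track wins overall), so the answer turns on the causal role of qualification attained during the programme.
Qualification attained during the programme is downstream of the programme. One should not condition on a consequence of treatment, so the overall rates are the right comparison.
Pooled: the apprenticeship track 62.3% vs the classroom track 49.7%; the apprenticeship track is higher overall.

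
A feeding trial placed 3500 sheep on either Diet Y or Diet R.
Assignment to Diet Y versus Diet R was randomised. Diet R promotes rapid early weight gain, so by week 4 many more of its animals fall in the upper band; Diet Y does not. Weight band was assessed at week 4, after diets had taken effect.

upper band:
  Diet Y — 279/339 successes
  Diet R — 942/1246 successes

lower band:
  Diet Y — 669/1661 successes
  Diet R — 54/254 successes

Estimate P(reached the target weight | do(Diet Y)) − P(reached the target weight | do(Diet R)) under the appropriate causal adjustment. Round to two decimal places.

-0.19

Week-4 weight band is recorded after the diet and is itself shifted by it — it sits on the causal path from diet to outcome. Conditioning on a mediator would strip out part of the effect we want; the pooled comparison gives the total causal effect.
The causal difference is the pooled difference: 0.474 − 0.664 = -0.190.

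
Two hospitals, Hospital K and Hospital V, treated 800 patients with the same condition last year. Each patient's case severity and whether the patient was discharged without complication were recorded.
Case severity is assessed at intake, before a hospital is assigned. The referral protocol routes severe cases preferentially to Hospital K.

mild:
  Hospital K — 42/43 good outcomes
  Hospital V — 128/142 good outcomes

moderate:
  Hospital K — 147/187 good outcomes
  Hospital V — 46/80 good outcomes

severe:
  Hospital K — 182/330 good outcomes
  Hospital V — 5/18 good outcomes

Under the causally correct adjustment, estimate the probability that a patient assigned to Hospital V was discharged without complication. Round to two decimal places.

0.52

The stratified and pooled comparisons disagree (Hospital K wins within each case severity; Hospital V wins overall), so the answer turns on the causal role of case severity.
The imbalance in case severity arose from how patients were allocated, not from anything the hospital did; and case severity independently affects the outcome. The pooled gap is confounded — condition on case severity.
Standardising Hospital V to the population case severity mix: 0.231·128/142 + 0.334·46/80 + 0.435·5/18 = 0.521.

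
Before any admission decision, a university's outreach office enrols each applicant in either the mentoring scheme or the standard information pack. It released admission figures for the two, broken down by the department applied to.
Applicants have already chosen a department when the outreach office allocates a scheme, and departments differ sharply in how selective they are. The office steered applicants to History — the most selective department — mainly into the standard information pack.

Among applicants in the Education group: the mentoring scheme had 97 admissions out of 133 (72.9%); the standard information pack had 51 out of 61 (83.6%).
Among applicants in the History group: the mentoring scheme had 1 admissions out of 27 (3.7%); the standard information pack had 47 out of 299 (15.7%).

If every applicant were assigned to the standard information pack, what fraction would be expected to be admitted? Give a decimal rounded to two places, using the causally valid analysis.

Within every department level the standard information pack has the higher rate, yet pooled the mentoring scheme does — Simpson's reversal.
Nothing the outreach scheme does changes department; the imbalance is an allocation artefact. With department also predicting the outcome, the pooled figure is confounded, and the within-stratum comparison is the causal one.
Standardising the standard information pack to the population department mix: 0.373·51/61 + 0.627·47/299 = 0.410.

0.41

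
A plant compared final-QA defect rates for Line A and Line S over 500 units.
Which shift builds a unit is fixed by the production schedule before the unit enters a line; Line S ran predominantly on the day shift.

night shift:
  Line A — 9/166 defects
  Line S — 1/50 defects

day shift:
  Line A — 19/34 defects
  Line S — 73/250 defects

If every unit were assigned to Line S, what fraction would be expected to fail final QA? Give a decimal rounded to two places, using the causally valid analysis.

0.17

Since shift is a pre-existing factor (not a product of the line) and it affects the outcome on its own, it is a confounder. The stratified rates, not the pooled rate, identify the causal effect.
Standardising Line S to the population shift mix: 0.432·1/50 + 0.568·73/250 = 0.174.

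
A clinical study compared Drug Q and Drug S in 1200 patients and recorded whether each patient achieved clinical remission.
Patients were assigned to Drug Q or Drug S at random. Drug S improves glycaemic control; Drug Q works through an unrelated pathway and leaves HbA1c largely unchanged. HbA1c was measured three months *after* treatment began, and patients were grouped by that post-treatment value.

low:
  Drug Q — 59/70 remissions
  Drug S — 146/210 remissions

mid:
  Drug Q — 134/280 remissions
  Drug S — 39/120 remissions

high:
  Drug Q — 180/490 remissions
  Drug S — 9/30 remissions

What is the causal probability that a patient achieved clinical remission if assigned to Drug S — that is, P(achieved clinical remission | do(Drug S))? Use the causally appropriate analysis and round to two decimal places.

0.54

Drug Q is higher inside every HbA1c stratum but Drug S is higher in aggregate. Whether to stratify depends on how HbA1c relates to the drug.
HbA1c is recorded after the drug and is itself shifted by it — it sits on the causal path from drug to outcome. Conditioning on a mediator would strip out part of the effect we want; the pooled comparison gives the total causal effect.
So P(outcome | do(Drug S)) is just the pooled rate for Drug S: 194/360 = 0.539.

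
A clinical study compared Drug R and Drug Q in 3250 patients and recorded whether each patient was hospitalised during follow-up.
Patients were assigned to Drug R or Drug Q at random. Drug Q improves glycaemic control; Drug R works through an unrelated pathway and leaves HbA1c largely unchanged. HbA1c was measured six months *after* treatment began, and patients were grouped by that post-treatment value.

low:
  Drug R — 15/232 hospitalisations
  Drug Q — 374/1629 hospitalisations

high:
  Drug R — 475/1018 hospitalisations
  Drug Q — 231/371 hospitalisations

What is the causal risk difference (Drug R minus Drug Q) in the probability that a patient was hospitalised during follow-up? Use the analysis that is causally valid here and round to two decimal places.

+0.09

Drug R is lower inside every HbA1c stratum but Drug Q is lower in aggregate. Whether to stratify depends on how HbA1c relates to the drug.
HbA1c here is a post-treatment variable shaped by the drug; conditioning on it would introduce bias rather than remove it. The overall comparison is the causal one.
The causal difference is the pooled difference: 0.392 − 0.302 = +0.089.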